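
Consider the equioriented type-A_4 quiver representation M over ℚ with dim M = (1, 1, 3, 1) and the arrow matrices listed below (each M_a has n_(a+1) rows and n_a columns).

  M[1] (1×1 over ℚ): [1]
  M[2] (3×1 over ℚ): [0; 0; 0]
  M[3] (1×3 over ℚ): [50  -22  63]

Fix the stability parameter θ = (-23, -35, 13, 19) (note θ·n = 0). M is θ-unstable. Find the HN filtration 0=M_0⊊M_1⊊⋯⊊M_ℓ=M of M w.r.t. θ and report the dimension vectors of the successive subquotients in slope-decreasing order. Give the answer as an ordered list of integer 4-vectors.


Barcode: M ≅ I[1,2], I[3,3]^2, I[3,4]. HN layers by μ_θ (3 steps, strictly decreasing):
  μ^(1)=19; μ^(2)=13; μ^(3)=-29

((0, 0, 0, 1); (0, 0, 3, 0); (1, 1, 0, 0))


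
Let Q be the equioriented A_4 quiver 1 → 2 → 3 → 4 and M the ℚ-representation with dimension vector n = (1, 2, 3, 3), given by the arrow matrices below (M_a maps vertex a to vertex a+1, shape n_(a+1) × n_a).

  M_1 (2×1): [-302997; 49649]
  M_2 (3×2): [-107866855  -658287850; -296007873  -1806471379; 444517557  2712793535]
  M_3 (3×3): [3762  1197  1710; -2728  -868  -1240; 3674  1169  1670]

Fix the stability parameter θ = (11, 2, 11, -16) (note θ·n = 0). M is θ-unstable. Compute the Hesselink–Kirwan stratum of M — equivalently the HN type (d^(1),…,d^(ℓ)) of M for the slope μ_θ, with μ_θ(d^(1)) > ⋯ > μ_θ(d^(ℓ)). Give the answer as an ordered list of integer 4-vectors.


Interval decomposition of M: I[1,3], I[2,4], I[3,3], I[4,4]^2.
HN type (ℓ=4): μ^(1)=11; μ^(2)=13/2; μ^(3)=-1; μ^(4)=-16

((0, 0, 2, 0); (1, 1, 0, 0); (0, 1, 1, 1); (0, 0, 0, 2))


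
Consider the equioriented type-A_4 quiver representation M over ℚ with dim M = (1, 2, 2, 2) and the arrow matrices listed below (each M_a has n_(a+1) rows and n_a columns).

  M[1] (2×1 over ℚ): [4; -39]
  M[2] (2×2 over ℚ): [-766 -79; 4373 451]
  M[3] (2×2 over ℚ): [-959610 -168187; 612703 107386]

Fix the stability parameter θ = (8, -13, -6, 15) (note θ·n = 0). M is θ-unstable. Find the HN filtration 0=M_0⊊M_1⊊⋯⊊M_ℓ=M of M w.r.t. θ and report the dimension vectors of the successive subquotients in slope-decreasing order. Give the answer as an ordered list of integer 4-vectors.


Via rank(M_{q-1}∘⋯∘M_p): M ≅ I[1,4], I[2,4].
μ_θ-semistable layers: μ^(1)=15; μ^(2)=-11/3; μ^(3)=-6; μ^(4)=-13

((0, 0, 0, 2); (1, 1, 1, 0); (0, 0, 1, 0); (0, 1, 0, 0))


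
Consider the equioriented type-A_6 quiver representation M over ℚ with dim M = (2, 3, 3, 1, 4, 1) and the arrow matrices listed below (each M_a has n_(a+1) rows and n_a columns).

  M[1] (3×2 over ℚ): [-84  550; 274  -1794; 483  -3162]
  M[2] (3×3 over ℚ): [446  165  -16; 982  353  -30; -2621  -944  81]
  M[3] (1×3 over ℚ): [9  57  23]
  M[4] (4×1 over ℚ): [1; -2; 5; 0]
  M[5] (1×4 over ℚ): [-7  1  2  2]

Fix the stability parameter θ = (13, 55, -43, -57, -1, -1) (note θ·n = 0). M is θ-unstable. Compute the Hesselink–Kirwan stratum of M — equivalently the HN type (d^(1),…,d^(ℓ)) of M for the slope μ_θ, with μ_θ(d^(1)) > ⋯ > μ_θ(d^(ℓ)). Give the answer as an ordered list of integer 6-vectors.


Barcode: M ≅ I[1,3], I[1,6], I[2,3], I[5,5]^3. HN layers by μ_θ (4 steps, strictly decreasing):
  μ^(1)=25/3; μ^(2)=6; μ^(3)=-1; μ^(4)=-8

((1, 1, 1, 0, 0, 0); (0, 1, 1, 0, 0, 0); (0, 0, 0, 0, 4, 1); (1, 1, 1, 1, 0, 0))


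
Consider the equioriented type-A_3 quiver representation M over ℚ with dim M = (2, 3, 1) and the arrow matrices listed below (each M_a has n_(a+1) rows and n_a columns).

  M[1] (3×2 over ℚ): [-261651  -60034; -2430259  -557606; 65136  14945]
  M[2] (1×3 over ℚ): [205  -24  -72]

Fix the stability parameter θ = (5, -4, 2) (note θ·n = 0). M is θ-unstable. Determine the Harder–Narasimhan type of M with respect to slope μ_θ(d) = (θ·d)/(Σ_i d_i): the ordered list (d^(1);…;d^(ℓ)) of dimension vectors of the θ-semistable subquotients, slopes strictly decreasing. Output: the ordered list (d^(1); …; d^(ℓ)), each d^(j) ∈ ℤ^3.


Via rank(M_{q-1}∘⋯∘M_p): M ≅ I[1,2], I[1,3], I[2,2].
μ_θ-semistable layers: μ^(1)=2; μ^(2)=1/2; μ^(3)=-4

((0, 0, 1); (2, 2, 0); (0, 1, 0))


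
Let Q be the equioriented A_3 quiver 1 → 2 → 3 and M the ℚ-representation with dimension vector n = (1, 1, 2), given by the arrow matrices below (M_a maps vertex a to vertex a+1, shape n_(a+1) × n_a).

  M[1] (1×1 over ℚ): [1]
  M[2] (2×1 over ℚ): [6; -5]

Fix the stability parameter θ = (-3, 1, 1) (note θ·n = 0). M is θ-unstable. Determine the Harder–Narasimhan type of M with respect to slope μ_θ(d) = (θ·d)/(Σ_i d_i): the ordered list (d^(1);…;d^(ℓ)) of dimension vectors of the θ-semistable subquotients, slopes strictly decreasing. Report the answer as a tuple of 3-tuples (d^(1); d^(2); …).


Interval decomposition of M: I[1,3], I[3,3].
HN type (ℓ=2): μ^(1)=1; μ^(2)=-3

((0, 1, 2); (1, 0, 0))


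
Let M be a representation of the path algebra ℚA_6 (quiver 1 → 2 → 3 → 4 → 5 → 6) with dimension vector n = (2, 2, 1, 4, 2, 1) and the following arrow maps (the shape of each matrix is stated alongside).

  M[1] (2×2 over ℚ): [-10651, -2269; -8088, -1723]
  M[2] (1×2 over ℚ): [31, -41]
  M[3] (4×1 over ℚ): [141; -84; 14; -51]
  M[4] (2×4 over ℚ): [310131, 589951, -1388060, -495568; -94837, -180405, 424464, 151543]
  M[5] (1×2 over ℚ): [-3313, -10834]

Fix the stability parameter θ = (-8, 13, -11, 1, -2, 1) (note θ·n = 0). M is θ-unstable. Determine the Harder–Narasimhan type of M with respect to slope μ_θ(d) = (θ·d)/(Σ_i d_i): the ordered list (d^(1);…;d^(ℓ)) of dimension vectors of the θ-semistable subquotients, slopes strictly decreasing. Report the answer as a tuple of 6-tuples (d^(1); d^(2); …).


Interval decomposition of M: I[1,2], I[1,6], I[4,4]^2, I[4,5].
HN type (ℓ=5): μ^(1)=13; μ^(2)=1; μ^(3)=1/4; μ^(4)=-1/2; μ^(5)=-8

((0, 1, 0, 0, 0, 0); (0, 0, 0, 2, 0, 1); (0, 1, 1, 1, 1, 0); (0, 0, 0, 1, 1, 0); (2, 0, 0, 0, 0, 0))


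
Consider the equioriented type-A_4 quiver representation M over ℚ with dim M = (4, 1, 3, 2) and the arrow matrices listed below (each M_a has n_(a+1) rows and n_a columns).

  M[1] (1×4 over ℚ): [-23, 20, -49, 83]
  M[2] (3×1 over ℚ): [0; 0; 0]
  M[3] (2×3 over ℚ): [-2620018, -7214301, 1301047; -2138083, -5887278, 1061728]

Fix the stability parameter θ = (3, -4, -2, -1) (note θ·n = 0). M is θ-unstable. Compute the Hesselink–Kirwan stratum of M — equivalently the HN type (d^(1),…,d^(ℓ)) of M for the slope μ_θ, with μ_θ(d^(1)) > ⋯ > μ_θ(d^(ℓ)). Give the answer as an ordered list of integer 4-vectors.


Interval decomposition of M: I[1,1]^3, I[1,2], I[3,3], I[3,4]^2.
HN type (ℓ=4): μ^(1)=3; μ^(2)=-1/2; μ^(3)=-1; μ^(4)=-2

((3, 0, 0, 0); (1, 1, 0, 0); (0, 0, 0, 2); (0, 0, 3, 0))


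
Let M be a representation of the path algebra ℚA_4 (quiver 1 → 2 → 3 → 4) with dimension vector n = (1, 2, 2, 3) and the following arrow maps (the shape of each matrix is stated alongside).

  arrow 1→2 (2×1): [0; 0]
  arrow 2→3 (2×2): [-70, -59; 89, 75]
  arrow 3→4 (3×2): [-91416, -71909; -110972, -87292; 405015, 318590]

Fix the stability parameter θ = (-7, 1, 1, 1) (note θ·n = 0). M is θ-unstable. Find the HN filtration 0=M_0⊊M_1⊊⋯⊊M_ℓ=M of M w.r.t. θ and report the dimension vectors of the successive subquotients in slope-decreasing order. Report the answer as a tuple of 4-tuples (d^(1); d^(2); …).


Via rank(M_{q-1}∘⋯∘M_p): M ≅ I[1,1], I[2,4]^2, I[4,4].
μ_θ-semistable layers: μ^(1)=1; μ^(2)=-7

((0, 2, 2, 3); (1, 0, 0, 0))


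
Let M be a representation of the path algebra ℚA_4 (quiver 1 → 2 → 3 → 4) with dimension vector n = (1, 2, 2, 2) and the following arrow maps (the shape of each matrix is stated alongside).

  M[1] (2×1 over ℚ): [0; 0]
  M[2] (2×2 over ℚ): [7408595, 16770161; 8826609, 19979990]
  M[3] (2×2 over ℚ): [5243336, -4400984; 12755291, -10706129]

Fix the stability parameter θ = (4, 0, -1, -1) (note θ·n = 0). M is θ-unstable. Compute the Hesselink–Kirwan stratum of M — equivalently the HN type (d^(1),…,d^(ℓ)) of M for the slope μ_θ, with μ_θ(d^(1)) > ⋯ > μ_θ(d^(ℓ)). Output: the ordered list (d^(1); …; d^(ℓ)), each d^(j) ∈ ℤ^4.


Via rank(M_{q-1}∘⋯∘M_p): M ≅ I[1,1], I[2,3], I[2,4], I[4,4].
μ_θ-semistable layers: μ^(1)=4; μ^(2)=-1/2; μ^(3)=-2/3; μ^(4)=-1

((1, 0, 0, 0); (0, 1, 1, 0); (0, 1, 1, 1); (0, 0, 0, 1))


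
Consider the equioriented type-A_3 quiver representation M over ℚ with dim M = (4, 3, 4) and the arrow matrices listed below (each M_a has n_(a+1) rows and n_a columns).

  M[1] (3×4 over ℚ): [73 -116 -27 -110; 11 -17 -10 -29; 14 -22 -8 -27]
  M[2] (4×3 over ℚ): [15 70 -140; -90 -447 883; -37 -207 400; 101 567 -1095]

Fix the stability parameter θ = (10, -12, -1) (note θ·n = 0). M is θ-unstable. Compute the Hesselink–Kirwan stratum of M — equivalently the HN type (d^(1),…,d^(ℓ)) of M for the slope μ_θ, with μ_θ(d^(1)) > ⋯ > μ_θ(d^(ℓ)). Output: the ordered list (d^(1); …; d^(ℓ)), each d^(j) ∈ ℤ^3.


Barcode: M ≅ I[1,1], I[1,3]^3, I[3,3]. HN layers by μ_θ (2 steps, strictly decreasing):
  μ^(1)=10; μ^(2)=-1

((1, 0, 0); (3, 3, 4))


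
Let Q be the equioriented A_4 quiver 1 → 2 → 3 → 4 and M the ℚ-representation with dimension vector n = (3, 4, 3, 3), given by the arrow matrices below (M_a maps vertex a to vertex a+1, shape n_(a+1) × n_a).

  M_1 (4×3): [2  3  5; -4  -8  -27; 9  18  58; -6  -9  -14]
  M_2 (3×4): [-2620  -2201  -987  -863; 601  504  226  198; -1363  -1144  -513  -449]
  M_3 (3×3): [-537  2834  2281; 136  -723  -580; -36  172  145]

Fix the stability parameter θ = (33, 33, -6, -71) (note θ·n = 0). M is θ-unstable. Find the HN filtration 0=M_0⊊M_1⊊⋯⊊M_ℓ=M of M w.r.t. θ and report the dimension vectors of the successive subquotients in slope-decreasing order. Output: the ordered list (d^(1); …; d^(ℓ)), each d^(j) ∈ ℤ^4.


Interval decomposition of M: I[1,4]^3, I[2,2].
HN type (ℓ=2): μ^(1)=33; μ^(2)=-11/4

((0, 1, 0, 0); (3, 3, 3, 3))


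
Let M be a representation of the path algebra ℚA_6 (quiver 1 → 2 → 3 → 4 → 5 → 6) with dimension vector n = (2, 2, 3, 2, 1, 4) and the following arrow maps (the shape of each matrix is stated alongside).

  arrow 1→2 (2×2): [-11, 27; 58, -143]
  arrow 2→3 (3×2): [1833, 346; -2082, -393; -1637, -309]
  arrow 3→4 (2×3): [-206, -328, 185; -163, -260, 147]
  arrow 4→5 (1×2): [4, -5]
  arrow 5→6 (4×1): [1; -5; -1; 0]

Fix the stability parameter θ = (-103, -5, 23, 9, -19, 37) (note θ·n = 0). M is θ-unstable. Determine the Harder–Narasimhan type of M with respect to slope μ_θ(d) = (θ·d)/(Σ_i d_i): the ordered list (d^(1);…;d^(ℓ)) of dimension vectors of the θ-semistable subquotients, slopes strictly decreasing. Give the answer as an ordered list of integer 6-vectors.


Barcode: M ≅ I[1,4], I[1,6], I[3,3], I[6,6]^3. HN layers by μ_θ (6 steps, strictly decreasing):
  μ^(1)=37; μ^(2)=23; μ^(3)=16; μ^(4)=13/3; μ^(5)=-5; μ^(6)=-103

((0, 0, 0, 0, 0, 4); (0, 0, 1, 0, 0, 0); (0, 0, 1, 1, 0, 0); (0, 0, 1, 1, 1, 0); (0, 2, 0, 0, 0, 0); (2, 0, 0, 0, 0, 0))


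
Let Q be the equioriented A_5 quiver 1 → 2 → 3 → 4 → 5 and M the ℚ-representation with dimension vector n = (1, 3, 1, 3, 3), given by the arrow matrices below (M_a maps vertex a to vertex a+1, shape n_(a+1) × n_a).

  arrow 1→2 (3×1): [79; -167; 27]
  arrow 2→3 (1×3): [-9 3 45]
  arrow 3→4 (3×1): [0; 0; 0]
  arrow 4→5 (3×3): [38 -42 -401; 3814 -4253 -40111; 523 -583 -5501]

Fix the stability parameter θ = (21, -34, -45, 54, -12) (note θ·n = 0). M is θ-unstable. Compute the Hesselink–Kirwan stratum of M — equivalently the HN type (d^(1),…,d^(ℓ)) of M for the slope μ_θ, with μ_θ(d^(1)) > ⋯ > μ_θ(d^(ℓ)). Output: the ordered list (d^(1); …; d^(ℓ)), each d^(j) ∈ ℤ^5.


Barcode: M ≅ I[1,3], I[2,2]^2, I[4,5]^3. HN layers by μ_θ (3 steps, strictly decreasing):
  μ^(1)=21; μ^(2)=-58/3; μ^(3)=-34

((0, 0, 0, 3, 3); (1, 1, 1, 0, 0); (0, 2, 0, 0, 0))


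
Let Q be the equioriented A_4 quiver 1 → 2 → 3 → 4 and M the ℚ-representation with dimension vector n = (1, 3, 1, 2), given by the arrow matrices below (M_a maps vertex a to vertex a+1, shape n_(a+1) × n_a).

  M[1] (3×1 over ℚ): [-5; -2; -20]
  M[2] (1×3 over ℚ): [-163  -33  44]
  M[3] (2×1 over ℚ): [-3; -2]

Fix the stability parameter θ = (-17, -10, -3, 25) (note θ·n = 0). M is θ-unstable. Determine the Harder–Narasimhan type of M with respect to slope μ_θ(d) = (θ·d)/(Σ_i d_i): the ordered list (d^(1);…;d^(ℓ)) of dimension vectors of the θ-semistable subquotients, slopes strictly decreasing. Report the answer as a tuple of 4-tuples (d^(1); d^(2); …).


Interval decomposition of M: I[1,4], I[2,2]^2, I[4,4].
HN type (ℓ=4): μ^(1)=25; μ^(2)=-3; μ^(3)=-10; μ^(4)=-17

((0, 0, 0, 2); (0, 0, 1, 0); (0, 3, 0, 0); (1, 0, 0, 0))


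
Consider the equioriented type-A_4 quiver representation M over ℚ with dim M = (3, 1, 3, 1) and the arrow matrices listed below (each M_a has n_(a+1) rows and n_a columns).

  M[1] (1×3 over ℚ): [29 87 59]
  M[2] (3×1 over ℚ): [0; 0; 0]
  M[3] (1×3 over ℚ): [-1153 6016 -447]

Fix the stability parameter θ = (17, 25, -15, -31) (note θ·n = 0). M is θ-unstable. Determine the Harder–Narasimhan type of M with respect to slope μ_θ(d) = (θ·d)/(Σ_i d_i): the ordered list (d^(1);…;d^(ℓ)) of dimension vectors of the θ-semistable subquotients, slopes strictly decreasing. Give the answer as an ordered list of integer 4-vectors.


Barcode: M ≅ I[1,1]^2, I[1,2], I[3,3]^2, I[3,4]. HN layers by μ_θ (4 steps, strictly decreasing):
  μ^(1)=25; μ^(2)=17; μ^(3)=-15; μ^(4)=-23

((0, 1, 0, 0); (3, 0, 0, 0); (0, 0, 2, 0); (0, 0, 1, 1))


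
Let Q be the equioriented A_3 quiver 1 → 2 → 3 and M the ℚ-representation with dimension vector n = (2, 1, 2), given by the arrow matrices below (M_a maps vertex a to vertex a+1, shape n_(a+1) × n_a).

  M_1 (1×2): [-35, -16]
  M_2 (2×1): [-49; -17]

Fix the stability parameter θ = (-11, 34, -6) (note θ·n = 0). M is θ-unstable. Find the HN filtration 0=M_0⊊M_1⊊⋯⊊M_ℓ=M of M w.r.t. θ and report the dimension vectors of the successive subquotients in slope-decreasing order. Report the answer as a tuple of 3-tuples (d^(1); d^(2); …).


Barcode: M ≅ I[1,1], I[1,3], I[3,3]. HN layers by μ_θ (3 steps, strictly decreasing):
  μ^(1)=14; μ^(2)=-6; μ^(3)=-11

((0, 1, 1); (0, 0, 1); (2, 0, 0))


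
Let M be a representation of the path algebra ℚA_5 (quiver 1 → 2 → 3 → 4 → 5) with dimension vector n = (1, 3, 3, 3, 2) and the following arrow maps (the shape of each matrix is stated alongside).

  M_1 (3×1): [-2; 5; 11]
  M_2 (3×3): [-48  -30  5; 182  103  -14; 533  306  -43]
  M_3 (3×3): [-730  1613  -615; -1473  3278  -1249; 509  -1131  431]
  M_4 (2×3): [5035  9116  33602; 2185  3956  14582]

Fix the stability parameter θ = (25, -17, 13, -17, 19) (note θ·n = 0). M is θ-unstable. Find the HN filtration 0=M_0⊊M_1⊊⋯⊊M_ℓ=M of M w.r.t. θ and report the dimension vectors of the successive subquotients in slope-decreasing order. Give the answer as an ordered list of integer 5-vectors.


Barcode: M ≅ I[1,4], I[2,4], I[2,5], I[5,5]. HN layers by μ_θ (4 steps, strictly decreasing):
  μ^(1)=19; μ^(2)=1; μ^(3)=-2; μ^(4)=-17

((0, 0, 0, 0, 2); (1, 1, 1, 1, 0); (0, 0, 2, 2, 0); (0, 2, 0, 0, 0))


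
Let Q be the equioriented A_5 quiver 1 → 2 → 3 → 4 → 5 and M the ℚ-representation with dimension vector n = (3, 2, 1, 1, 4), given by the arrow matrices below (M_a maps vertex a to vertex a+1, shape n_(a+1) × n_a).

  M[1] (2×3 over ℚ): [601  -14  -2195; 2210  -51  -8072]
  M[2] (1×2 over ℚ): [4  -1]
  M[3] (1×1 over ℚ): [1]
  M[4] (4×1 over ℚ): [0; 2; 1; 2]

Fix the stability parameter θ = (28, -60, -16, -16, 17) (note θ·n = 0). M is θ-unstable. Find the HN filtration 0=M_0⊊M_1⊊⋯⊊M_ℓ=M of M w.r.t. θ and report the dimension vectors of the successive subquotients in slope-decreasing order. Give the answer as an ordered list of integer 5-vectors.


Interval decomposition of M: I[1,1], I[1,2], I[1,5], I[5,5]^3.
HN type (ℓ=3): μ^(1)=28; μ^(2)=17; μ^(3)=-16

((1, 0, 0, 0, 0); (0, 0, 0, 0, 4); (2, 2, 1, 1, 0))


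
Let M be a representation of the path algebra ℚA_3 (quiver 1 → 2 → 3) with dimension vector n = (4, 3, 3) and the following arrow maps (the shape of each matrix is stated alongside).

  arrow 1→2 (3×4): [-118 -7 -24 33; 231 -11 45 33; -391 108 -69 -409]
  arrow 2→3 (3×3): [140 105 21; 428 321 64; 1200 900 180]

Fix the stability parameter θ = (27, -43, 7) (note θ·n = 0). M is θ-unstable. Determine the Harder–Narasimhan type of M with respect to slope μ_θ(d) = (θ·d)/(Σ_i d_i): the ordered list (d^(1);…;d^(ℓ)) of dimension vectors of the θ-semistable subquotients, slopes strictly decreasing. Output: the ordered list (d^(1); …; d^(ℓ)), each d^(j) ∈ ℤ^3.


Via rank(M_{q-1}∘⋯∘M_p): M ≅ I[1,1], I[1,2], I[1,3]^2, I[3,3].
μ_θ-semistable layers: μ^(1)=27; μ^(2)=7; μ^(3)=-8

((1, 0, 0); (0, 0, 3); (3, 3, 0))


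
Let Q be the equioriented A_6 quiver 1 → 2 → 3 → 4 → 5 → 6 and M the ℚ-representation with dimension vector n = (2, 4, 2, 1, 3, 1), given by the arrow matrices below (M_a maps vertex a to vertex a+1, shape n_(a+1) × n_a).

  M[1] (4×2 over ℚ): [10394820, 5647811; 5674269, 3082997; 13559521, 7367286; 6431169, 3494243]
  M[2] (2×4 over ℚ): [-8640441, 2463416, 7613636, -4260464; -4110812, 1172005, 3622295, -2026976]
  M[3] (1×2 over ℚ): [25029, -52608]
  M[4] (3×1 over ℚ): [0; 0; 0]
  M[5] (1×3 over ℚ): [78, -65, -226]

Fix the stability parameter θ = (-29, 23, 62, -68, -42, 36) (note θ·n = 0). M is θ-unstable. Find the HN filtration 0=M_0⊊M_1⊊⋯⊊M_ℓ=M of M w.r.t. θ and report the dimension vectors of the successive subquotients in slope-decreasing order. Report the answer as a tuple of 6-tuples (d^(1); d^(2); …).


Via rank(M_{q-1}∘⋯∘M_p): M ≅ I[1,2], I[1,4], I[2,2], I[2,3], I[5,5]^2, I[5,6].
μ_θ-semistable layers: μ^(1)=62; μ^(2)=36; μ^(3)=23; μ^(4)=17/3; μ^(5)=-29; μ^(6)=-42

((0, 0, 1, 0, 0, 0); (0, 0, 0, 0, 0, 1); (0, 3, 0, 0, 0, 0); (0, 1, 1, 1, 0, 0); (2, 0, 0, 0, 0, 0); (0, 0, 0, 0, 3, 0))


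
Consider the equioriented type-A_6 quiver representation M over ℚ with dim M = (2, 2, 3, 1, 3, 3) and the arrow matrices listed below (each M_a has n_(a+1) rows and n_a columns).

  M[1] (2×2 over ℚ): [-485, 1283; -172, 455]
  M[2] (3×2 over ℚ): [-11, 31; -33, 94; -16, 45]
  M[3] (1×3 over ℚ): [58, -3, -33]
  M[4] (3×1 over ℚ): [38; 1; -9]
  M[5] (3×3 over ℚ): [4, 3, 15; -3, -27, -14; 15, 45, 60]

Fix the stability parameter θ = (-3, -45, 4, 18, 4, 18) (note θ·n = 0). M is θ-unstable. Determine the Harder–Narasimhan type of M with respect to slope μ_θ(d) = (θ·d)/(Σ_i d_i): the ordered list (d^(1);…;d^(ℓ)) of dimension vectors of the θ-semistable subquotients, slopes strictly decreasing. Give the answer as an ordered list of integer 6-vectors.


Via rank(M_{q-1}∘⋯∘M_p): M ≅ I[1,3], I[1,6], I[3,3], I[5,5], I[5,6], I[6,6].
μ_θ-semistable layers: μ^(1)=18; μ^(2)=11; μ^(3)=4; μ^(4)=-24

((0, 0, 0, 0, 0, 3); (0, 0, 0, 1, 1, 0); (0, 0, 3, 0, 2, 0); (2, 2, 0, 0, 0, 0))


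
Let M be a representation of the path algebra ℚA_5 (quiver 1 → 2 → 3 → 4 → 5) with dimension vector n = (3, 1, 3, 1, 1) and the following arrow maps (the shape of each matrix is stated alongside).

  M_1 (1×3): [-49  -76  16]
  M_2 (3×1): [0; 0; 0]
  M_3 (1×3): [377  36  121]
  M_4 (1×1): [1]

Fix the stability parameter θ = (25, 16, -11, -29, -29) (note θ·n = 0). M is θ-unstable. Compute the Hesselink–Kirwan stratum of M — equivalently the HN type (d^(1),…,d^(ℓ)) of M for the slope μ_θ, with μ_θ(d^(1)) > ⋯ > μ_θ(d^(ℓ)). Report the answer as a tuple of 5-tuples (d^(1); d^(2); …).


Interval decomposition of M: I[1,1]^2, I[1,2], I[3,3]^2, I[3,5].
HN type (ℓ=4): μ^(1)=25; μ^(2)=41/2; μ^(3)=-11; μ^(4)=-23

((2, 0, 0, 0, 0); (1, 1, 0, 0, 0); (0, 0, 2, 0, 0); (0, 0, 1, 1, 1))


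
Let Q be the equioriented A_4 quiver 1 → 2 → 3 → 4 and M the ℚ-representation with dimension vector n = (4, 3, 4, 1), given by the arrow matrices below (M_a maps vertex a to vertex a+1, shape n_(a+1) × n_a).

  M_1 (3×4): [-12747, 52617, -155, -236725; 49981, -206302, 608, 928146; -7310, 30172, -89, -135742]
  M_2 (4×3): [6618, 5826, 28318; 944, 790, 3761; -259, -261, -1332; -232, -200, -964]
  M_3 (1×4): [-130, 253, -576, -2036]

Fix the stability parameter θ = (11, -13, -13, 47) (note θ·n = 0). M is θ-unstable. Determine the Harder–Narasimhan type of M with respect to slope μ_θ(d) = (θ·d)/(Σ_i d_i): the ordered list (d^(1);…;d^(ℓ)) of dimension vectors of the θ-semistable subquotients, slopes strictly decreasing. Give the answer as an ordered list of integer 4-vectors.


Via rank(M_{q-1}∘⋯∘M_p): M ≅ I[1,1], I[1,3]^2, I[1,4], I[3,3].
μ_θ-semistable layers: μ^(1)=47; μ^(2)=11; μ^(3)=-5; μ^(4)=-13

((0, 0, 0, 1); (1, 0, 0, 0); (3, 3, 3, 0); (0, 0, 1, 0))


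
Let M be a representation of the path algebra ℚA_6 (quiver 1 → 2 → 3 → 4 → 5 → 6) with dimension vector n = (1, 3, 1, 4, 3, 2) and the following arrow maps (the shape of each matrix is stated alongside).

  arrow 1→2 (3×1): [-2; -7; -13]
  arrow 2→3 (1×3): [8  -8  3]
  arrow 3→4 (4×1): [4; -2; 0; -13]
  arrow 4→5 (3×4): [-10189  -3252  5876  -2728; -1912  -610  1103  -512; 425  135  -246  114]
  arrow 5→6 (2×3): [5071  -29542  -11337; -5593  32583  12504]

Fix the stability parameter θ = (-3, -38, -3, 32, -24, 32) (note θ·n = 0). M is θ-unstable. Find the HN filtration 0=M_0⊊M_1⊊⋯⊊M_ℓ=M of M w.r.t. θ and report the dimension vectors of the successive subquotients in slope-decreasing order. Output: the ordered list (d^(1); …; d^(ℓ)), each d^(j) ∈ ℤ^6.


Via rank(M_{q-1}∘⋯∘M_p): M ≅ I[1,5], I[2,2]^2, I[4,4], I[4,6]^2.
μ_θ-semistable layers: μ^(1)=32; μ^(2)=4; μ^(3)=-3; μ^(4)=-41/2; μ^(5)=-38

((0, 0, 0, 1, 0, 2); (0, 0, 0, 3, 3, 0); (0, 0, 1, 0, 0, 0); (1, 1, 0, 0, 0, 0); (0, 2, 0, 0, 0, 0))


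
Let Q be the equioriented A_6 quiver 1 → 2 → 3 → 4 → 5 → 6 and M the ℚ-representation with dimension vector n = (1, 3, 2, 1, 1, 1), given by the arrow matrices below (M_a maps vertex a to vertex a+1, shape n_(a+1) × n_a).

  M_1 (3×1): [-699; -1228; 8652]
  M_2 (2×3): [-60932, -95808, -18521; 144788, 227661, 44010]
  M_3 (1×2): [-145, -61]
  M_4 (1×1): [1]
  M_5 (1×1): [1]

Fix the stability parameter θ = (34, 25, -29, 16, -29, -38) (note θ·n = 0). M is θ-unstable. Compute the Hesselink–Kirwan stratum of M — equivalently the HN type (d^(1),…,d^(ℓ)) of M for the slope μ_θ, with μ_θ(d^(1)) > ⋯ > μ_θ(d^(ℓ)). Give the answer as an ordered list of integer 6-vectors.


Barcode: M ≅ I[1,2], I[2,3], I[2,6]. HN layers by μ_θ (3 steps, strictly decreasing):
  μ^(1)=59/2; μ^(2)=-2; μ^(3)=-11

((1, 1, 0, 0, 0, 0); (0, 1, 1, 0, 0, 0); (0, 1, 1, 1, 1, 1))


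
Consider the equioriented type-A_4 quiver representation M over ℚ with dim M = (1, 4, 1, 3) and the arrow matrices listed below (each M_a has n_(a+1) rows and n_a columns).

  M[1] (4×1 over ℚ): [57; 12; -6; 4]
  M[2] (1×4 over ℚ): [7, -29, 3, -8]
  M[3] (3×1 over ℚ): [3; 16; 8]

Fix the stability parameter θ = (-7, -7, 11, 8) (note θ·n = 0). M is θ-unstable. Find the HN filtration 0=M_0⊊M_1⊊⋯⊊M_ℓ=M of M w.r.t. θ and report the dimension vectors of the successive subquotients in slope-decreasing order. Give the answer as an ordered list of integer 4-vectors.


Barcode: M ≅ I[1,4], I[2,2]^3, I[4,4]^2. HN layers by μ_θ (3 steps, strictly decreasing):
  μ^(1)=19/2; μ^(2)=8; μ^(3)=-7

((0, 0, 1, 1); (0, 0, 0, 2); (1, 4, 0, 0))


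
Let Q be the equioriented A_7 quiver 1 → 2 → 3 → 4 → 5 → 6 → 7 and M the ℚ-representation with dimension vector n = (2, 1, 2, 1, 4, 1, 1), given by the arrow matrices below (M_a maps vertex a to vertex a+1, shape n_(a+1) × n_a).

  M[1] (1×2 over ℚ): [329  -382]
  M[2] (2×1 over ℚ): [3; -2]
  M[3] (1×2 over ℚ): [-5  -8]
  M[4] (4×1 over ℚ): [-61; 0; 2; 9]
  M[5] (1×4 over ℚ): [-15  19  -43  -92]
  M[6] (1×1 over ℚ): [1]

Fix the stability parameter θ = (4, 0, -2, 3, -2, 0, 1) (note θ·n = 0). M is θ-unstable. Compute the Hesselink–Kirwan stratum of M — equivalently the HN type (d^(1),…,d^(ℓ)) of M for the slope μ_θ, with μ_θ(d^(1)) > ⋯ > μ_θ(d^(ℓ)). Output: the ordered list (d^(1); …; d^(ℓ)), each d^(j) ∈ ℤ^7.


Interval decomposition of M: I[1,1], I[1,7], I[3,3], I[5,5]^3.
HN type (ℓ=4): μ^(1)=4; μ^(2)=1; μ^(3)=1/2; μ^(4)=-2

((1, 0, 0, 0, 0, 0, 0); (0, 0, 0, 0, 0, 0, 1); (1, 1, 1, 1, 1, 1, 0); (0, 0, 1, 0, 3, 0, 0))


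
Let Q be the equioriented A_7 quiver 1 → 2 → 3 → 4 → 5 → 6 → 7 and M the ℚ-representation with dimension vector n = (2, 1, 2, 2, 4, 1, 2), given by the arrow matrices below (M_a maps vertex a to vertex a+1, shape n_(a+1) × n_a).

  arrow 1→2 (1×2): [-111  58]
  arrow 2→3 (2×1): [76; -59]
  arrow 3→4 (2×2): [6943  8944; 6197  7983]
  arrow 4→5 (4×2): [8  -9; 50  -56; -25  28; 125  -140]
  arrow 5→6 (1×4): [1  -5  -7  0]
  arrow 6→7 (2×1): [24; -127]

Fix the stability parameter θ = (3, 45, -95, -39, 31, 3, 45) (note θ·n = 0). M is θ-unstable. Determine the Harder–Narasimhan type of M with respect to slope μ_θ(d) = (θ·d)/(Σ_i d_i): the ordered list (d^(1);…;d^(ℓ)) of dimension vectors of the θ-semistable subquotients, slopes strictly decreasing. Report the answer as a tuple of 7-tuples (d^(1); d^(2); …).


Barcode: M ≅ I[1,1], I[1,7], I[3,5], I[5,5]^2, I[7,7]. HN layers by μ_θ (7 steps, strictly decreasing):
  μ^(1)=45; μ^(2)=31; μ^(3)=17; μ^(4)=3; μ^(5)=-43/2; μ^(6)=-39; μ^(7)=-95

((0, 0, 0, 0, 0, 0, 2); (0, 0, 0, 0, 3, 0, 0); (0, 0, 0, 0, 1, 1, 0); (1, 0, 0, 0, 0, 0, 0); (1, 1, 1, 1, 0, 0, 0); (0, 0, 0, 1, 0, 0, 0); (0, 0, 1, 0, 0, 0, 0))


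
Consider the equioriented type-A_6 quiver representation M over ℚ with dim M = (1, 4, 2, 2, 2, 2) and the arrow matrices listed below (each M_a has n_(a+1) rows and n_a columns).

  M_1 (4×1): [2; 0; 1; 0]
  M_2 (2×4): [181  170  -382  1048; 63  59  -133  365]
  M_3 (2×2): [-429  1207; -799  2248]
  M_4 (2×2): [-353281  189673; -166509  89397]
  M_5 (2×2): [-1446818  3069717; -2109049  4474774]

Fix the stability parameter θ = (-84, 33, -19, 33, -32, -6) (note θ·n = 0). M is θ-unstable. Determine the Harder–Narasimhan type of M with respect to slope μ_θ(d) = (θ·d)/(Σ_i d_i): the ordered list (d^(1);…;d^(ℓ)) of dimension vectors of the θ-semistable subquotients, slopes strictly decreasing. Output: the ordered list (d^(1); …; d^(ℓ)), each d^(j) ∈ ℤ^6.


Interval decomposition of M: I[1,6], I[2,2]^2, I[2,4], I[5,6].
HN type (ℓ=6): μ^(1)=33; μ^(2)=7; μ^(3)=9/5; μ^(4)=-6; μ^(5)=-32; μ^(6)=-84

((0, 2, 0, 1, 0, 0); (0, 1, 1, 0, 0, 0); (0, 1, 1, 1, 1, 1); (0, 0, 0, 0, 0, 1); (0, 0, 0, 0, 1, 0); (1, 0, 0, 0, 0, 0))


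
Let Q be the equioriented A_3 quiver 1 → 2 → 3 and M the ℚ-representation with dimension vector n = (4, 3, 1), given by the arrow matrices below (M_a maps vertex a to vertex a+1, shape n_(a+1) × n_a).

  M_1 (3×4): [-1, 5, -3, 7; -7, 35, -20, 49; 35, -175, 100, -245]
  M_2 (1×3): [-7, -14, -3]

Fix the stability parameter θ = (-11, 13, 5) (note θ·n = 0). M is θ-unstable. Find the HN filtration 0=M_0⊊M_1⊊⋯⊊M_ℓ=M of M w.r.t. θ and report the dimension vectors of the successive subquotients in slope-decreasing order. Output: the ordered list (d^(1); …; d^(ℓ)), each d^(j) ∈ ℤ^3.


Interval decomposition of M: I[1,1]^2, I[1,2], I[1,3], I[2,2].
HN type (ℓ=3): μ^(1)=13; μ^(2)=9; μ^(3)=-11

((0, 2, 0); (0, 1, 1); (4, 0, 0))


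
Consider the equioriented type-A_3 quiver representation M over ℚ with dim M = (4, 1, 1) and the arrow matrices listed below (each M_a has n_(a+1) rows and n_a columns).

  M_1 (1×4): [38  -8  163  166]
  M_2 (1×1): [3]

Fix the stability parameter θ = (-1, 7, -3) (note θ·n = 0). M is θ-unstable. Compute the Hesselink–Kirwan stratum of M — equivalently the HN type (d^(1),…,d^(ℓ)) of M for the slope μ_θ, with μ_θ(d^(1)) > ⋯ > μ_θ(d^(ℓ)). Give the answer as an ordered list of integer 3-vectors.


Barcode: M ≅ I[1,1]^3, I[1,3]. HN layers by μ_θ (2 steps, strictly decreasing):
  μ^(1)=2; μ^(2)=-1

((0, 1, 1); (4, 0, 0))


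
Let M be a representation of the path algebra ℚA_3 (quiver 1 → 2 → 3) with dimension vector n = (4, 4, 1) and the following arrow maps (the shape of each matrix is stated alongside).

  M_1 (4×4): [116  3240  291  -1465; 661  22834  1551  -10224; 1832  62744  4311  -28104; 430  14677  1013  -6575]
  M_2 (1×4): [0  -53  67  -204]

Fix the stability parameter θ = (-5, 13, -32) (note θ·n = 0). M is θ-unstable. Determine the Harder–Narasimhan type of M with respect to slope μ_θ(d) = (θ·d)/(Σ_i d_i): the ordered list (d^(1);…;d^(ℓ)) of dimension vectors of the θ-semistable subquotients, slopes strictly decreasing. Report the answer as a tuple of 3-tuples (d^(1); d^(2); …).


Barcode: M ≅ I[1,2]^3, I[1,3]. HN layers by μ_θ (3 steps, strictly decreasing):
  μ^(1)=13; μ^(2)=-5; μ^(3)=-8

((0, 3, 0); (3, 0, 0); (1, 1, 1))


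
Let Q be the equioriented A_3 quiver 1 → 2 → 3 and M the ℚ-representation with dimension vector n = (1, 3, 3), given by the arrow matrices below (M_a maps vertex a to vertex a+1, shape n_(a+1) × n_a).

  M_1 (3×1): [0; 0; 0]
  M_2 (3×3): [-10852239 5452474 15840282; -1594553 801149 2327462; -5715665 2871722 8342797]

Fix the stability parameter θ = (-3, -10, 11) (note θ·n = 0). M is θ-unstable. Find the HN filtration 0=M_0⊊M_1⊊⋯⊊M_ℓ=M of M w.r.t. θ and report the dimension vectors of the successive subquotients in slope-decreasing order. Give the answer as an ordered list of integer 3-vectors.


Barcode: M ≅ I[1,1], I[2,3]^3. HN layers by μ_θ (3 steps, strictly decreasing):
  μ^(1)=11; μ^(2)=-3; μ^(3)=-10

((0, 0, 3); (1, 0, 0); (0, 3, 0))


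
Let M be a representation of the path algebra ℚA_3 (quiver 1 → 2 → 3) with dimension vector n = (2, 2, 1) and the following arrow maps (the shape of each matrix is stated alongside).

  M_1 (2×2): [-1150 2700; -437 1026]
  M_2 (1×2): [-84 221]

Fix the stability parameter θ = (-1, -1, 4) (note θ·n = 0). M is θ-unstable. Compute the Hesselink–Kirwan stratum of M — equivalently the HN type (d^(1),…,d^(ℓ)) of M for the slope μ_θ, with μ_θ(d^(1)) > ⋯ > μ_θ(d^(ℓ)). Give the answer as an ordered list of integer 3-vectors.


Interval decomposition of M: I[1,1], I[1,3], I[2,2].
HN type (ℓ=2): μ^(1)=4; μ^(2)=-1

((0, 0, 1); (2, 2, 0))


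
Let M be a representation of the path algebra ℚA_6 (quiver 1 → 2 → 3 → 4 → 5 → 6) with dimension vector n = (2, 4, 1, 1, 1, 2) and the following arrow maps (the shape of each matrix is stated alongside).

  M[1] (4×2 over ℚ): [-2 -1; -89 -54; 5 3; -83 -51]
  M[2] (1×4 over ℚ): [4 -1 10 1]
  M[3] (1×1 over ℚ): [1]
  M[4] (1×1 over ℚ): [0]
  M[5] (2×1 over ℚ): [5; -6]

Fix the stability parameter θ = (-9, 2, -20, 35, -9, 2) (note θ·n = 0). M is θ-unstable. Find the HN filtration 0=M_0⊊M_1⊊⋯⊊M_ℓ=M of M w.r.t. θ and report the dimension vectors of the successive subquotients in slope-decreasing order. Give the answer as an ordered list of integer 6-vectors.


Interval decomposition of M: I[1,2], I[1,4], I[2,2]^2, I[5,6], I[6,6].
HN type (ℓ=3): μ^(1)=35; μ^(2)=2; μ^(3)=-9

((0, 0, 0, 1, 0, 0); (0, 3, 0, 0, 0, 2); (2, 1, 1, 0, 1, 0))


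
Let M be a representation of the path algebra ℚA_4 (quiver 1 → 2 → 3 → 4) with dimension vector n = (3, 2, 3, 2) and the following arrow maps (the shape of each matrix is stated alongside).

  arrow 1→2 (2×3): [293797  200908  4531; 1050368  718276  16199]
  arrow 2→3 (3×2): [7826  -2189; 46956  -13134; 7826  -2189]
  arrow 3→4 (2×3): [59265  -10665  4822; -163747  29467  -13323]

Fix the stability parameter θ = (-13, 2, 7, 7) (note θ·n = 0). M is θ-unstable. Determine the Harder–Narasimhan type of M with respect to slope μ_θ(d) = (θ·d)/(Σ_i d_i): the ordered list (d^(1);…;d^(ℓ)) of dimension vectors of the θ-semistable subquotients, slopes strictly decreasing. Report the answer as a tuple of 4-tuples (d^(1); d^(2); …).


Interval decomposition of M: I[1,1], I[1,2], I[1,4], I[3,3], I[3,4].
HN type (ℓ=3): μ^(1)=7; μ^(2)=2; μ^(3)=-13

((0, 0, 3, 2); (0, 2, 0, 0); (3, 0, 0, 0))


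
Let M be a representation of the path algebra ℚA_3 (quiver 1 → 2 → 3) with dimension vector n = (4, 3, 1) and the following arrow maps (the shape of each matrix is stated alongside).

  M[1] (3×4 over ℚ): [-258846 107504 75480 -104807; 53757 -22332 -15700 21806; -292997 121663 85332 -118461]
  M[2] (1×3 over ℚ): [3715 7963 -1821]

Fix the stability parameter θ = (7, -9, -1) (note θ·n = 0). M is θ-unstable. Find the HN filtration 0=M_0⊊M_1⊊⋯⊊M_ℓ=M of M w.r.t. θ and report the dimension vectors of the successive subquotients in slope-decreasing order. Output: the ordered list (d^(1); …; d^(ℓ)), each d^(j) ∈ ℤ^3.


Via rank(M_{q-1}∘⋯∘M_p): M ≅ I[1,1], I[1,2]^2, I[1,3].
μ_θ-semistable layers: μ^(1)=7; μ^(2)=-1

((1, 0, 0); (3, 3, 1))


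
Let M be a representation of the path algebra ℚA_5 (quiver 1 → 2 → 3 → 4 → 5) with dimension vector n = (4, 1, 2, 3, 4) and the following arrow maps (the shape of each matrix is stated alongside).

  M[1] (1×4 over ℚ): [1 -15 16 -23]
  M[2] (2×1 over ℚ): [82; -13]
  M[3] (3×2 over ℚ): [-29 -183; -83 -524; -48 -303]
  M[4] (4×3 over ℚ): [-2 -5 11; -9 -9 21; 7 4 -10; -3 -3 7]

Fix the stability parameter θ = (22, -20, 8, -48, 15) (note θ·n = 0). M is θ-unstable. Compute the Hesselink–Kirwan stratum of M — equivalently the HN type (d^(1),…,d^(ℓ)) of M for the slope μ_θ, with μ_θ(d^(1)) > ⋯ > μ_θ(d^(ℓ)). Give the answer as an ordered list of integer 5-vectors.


Barcode: M ≅ I[1,1]^3, I[1,5], I[3,4], I[4,5], I[5,5]^2. HN layers by μ_θ (5 steps, strictly decreasing):
  μ^(1)=22; μ^(2)=15; μ^(3)=-19/2; μ^(4)=-20; μ^(5)=-48

((3, 0, 0, 0, 0); (0, 0, 0, 0, 4); (1, 1, 1, 1, 0); (0, 0, 1, 1, 0); (0, 0, 0, 1, 0))


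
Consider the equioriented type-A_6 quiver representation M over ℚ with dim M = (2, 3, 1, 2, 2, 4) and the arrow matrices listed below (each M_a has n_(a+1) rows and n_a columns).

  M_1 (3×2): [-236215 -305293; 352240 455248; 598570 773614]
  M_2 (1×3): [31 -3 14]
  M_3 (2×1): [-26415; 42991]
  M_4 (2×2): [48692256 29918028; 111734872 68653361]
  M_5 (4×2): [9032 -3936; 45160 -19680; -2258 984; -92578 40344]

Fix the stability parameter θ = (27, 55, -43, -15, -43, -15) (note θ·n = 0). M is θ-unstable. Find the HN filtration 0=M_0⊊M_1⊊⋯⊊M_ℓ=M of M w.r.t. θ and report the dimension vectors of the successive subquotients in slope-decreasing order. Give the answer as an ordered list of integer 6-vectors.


Barcode: M ≅ I[1,1], I[1,5], I[2,2]^2, I[4,4], I[5,6], I[6,6]^3. HN layers by μ_θ (5 steps, strictly decreasing):
  μ^(1)=55; μ^(2)=27; μ^(3)=-19/5; μ^(4)=-15; μ^(5)=-43

((0, 2, 0, 0, 0, 0); (1, 0, 0, 0, 0, 0); (1, 1, 1, 1, 1, 0); (0, 0, 0, 1, 0, 4); (0, 0, 0, 0, 1, 0))


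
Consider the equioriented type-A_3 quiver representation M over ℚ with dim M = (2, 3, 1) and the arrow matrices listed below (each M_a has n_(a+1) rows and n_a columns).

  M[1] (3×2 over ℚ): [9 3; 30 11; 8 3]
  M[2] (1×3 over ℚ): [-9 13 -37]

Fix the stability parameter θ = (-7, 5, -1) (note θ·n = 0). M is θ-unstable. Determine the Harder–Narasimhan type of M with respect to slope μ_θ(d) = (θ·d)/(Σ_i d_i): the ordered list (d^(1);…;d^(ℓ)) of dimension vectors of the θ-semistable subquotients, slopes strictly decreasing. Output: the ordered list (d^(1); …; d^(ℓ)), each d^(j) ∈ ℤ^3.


Via rank(M_{q-1}∘⋯∘M_p): M ≅ I[1,2], I[1,3], I[2,2].
μ_θ-semistable layers: μ^(1)=5; μ^(2)=2; μ^(3)=-7

((0, 2, 0); (0, 1, 1); (2, 0, 0))


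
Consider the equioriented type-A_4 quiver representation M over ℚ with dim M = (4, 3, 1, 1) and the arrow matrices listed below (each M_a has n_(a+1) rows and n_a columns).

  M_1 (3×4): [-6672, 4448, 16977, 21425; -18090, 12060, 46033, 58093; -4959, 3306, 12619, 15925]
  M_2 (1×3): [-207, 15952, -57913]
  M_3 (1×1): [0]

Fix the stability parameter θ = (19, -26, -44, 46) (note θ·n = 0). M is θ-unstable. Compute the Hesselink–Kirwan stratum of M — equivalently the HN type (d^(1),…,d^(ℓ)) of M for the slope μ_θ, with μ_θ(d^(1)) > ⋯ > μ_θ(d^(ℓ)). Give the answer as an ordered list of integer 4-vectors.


Barcode: M ≅ I[1,1]^2, I[1,2], I[1,3], I[2,2], I[4,4]. HN layers by μ_θ (5 steps, strictly decreasing):
  μ^(1)=46; μ^(2)=19; μ^(3)=-7/2; μ^(4)=-17; μ^(5)=-26

((0, 0, 0, 1); (2, 0, 0, 0); (1, 1, 0, 0); (1, 1, 1, 0); (0, 1, 0, 0))


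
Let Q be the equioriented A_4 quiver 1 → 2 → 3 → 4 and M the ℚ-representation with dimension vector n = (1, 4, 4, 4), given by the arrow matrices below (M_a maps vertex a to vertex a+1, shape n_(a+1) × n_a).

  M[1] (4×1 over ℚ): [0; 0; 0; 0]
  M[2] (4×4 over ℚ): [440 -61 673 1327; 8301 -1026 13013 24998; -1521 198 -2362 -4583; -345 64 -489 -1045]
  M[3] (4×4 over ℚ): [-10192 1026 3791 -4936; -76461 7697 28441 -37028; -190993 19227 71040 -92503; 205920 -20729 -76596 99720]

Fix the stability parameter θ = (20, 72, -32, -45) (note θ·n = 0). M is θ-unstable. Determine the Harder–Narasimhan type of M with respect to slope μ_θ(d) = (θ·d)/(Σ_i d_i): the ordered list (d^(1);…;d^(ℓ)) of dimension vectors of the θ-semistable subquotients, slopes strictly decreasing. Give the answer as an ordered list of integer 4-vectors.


Barcode: M ≅ I[1,1], I[2,4]^4. HN layers by μ_θ (2 steps, strictly decreasing):
  μ^(1)=20; μ^(2)=-5/3

((1, 0, 0, 0); (0, 4, 4, 4))


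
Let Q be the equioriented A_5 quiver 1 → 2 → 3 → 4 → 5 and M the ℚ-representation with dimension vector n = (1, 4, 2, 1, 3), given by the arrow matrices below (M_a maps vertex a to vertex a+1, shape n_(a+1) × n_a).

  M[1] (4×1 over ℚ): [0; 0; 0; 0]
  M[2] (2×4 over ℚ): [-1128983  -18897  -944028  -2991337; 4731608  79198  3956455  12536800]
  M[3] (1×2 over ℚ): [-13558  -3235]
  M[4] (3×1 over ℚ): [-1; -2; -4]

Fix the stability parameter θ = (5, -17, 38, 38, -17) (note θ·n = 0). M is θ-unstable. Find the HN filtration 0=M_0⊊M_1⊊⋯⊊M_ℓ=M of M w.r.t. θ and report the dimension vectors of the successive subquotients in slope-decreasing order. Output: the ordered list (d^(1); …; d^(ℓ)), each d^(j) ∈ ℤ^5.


Interval decomposition of M: I[1,1], I[2,2]^2, I[2,3], I[2,5], I[5,5]^2.
HN type (ℓ=4): μ^(1)=38; μ^(2)=59/3; μ^(3)=5; μ^(4)=-17

((0, 0, 1, 0, 0); (0, 0, 1, 1, 1); (1, 0, 0, 0, 0); (0, 4, 0, 0, 2))


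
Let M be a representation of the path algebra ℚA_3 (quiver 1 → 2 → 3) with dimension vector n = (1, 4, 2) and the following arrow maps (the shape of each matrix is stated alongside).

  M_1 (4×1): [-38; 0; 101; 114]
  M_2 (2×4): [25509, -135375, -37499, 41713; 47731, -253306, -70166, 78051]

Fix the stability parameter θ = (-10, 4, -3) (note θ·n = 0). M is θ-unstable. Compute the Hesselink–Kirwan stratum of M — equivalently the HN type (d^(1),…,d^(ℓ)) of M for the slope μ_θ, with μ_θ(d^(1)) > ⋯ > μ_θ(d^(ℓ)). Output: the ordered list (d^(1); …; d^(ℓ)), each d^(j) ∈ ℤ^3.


Interval decomposition of M: I[1,3], I[2,2]^2, I[2,3].
HN type (ℓ=3): μ^(1)=4; μ^(2)=1/2; μ^(3)=-10

((0, 2, 0); (0, 2, 2); (1, 0, 0))


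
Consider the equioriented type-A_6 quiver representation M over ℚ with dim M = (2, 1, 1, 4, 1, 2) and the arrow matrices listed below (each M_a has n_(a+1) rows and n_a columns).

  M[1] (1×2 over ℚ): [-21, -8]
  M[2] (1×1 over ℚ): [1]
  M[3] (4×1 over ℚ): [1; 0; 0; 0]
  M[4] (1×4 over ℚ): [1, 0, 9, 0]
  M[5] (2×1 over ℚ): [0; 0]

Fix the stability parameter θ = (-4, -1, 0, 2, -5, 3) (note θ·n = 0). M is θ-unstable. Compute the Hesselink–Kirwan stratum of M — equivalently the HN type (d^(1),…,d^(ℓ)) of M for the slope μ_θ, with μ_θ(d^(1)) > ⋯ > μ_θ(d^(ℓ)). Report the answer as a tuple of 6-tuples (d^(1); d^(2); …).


Interval decomposition of M: I[1,1], I[1,5], I[4,4]^3, I[6,6]^2.
HN type (ℓ=4): μ^(1)=3; μ^(2)=2; μ^(3)=-1; μ^(4)=-4

((0, 0, 0, 0, 0, 2); (0, 0, 0, 3, 0, 0); (0, 1, 1, 1, 1, 0); (2, 0, 0, 0, 0, 0))
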